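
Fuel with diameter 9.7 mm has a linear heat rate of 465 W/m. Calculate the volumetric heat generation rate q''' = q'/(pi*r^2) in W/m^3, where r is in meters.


r = D / 2 / 1000 = 9.7 / 2 / 1000 = 0.00485 m
q''' = q' / (pi * r^2)
q''' = 465 / (pi * 0.00485^2)
q''' = 6.2924e+06 W/m^3

6.2924e+06


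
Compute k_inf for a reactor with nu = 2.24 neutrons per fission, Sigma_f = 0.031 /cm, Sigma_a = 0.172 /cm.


k_inf = nu * Sigma_f / Sigma_a
k_inf = 2.24 * 0.031 / 0.172
k_inf = 0.40372

0.40372


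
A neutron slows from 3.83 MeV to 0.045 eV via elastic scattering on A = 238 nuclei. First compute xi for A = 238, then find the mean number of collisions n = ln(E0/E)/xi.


xi = 1 + (A-1)^2/(2A)*ln((A-1)/(A+1)) = 0.008379872 (for A = 238)
n = ln(E0/E) / xi
n = ln(3.83e6 / 0.045) / 0.008379872
n = ln(8.511111e+07) / 0.008379872 = 2179.0

2179.0


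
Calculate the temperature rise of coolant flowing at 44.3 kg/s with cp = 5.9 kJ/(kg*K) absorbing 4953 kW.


dT = Q / (m_dot * cp)
dT = 4953 / (44.3 * 5.9)
dT = 18.950 C

18.950


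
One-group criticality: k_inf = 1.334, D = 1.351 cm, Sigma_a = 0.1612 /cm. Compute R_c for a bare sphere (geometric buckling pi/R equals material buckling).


L^2 = D / Sigma_a = 1.351 / 0.1612 = 8.380893 cm^2
B_m^2 = (k_inf - 1) / L^2 = (1.334 - 1) / 8.380893 = 0.03985256 /cm^2
For a bare sphere: B_g = pi/R, so R_c = pi / sqrt(B_m^2)
R_c = pi / sqrt(0.03985256) = 15.737 cm

15.737


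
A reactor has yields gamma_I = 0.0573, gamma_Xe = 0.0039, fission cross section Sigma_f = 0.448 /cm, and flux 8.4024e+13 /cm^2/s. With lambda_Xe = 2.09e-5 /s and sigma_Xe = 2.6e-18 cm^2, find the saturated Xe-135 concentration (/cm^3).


Xe_eq = (gamma_I + gamma_Xe) * Sigma_f * phi / (lambda_Xe + sigma_Xe * phi)
Numerator = (0.0573 + 0.0039) * 0.448 * 8.4024e+13 = 2.303736e+12
Denominator = 2.09e-5 + 2.6e-18 * 8.4024e+13 = 2.393624e-04
Xe_eq = 2.303736e+12 / 2.393624e-04 = 9.6245e+15 /cm^3

9.6245e+15


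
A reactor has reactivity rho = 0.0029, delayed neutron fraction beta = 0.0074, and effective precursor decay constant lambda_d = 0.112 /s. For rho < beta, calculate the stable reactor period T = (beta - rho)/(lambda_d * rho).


T = (beta - rho) / (lambda_d * rho)
T = (0.0074 - 0.0029) / (0.112 * 0.0029)
T = 13.855 s

13.855


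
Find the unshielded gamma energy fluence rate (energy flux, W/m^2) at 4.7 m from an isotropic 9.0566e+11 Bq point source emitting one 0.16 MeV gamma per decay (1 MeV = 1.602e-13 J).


psi = A * E * 1.602e-13 / (4*pi*r^2)
psi = 9.0566e+11 * 0.16 * 1.602e-13 / (4*pi*4.7^2)
psi = 8.3626e-05 W/m^2

8.3626e-05


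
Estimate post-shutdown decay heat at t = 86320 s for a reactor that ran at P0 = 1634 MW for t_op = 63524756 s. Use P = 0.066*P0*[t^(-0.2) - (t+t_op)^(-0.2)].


P/P0 = 0.066 * [t^(-0.2) - (t + t_op)^(-0.2)]
P/P0 = 0.066 * [86320^(-0.2) - (86320 + 63524756)^(-0.2)]
P/P0 = 0.066 * [0.1029859 - 0.02749752] = 0.004982233
P = 1634 * 0.004982233 = 8.1410 MW

8.1410


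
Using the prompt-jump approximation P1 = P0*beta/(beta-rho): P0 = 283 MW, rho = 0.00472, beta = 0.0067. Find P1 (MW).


P1/P0 = beta / (beta - rho)
P1/P0 = 0.0067 / (0.0067 - 0.00472) = 3.383838
P1 = 283 * 3.383838 = 957.63 MW

957.63


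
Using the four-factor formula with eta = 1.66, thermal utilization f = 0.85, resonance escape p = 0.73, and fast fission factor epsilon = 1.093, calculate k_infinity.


k_inf = eta * f * p * epsilon
k_inf = 1.66 * 0.85 * 0.73 * 1.093
k_inf = 1.1258

1.1258


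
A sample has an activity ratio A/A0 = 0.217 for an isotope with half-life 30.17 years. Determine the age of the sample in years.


lambda = ln(2) / t_half = ln(2) / 30.17 = 0.02297472 /yr
t = -ln(A/A0) / lambda
t = -ln(0.217) / 0.02297472
t = 66.502 yr

66.502


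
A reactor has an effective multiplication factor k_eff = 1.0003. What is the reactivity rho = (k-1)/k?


rho = (k_eff - 1) / k_eff
rho = (1.0003 - 1) / 1.0003
rho = 2.9991e-04

2.9991e-04


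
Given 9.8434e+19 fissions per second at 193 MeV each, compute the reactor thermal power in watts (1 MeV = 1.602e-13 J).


P = fission_rate * E_MeV * 1.602e-13
P = 9.8434e+19 * 193 * 1.602e-13
P = 3.0434e+09 W

3.0434e+09


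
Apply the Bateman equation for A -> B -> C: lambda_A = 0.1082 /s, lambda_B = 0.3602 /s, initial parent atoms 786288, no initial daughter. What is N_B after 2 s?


N_B(t) = lambda_A * N_A0 / (lambda_B - lambda_A) * [exp(-lambda_A*t) - exp(-lambda_B*t)]
exp(-0.1082*2) = 0.8054131; exp(-0.3602*2) = 0.4865576
N_B = 0.1082 * 786288 / (0.3602 - 0.1082) * (0.8054131 - 0.4865576)
N_B = 107647

107647


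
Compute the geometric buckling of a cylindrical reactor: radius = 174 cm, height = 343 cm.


B^2 = (2.405/R)^2 + (pi/H)^2
B^2 = (2.405/174)^2 + (pi/343)^2
B^2 = 2.7493e-04 /cm^2

2.7493e-04


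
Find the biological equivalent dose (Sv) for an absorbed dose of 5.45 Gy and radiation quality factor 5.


H = D * Q
H = 5.45 * 5
H = 27.250 Sv

27.250


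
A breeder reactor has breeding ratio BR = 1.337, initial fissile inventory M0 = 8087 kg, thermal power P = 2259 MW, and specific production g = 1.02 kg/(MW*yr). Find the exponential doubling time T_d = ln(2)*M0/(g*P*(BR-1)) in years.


Breeding gain G = BR - 1 = 1.337 - 1 = 0.337
Fissile production rate = g * P * G = 1.02 * 2259 * 0.337 = 776.50866 kg/yr
T_d = ln(2) * M0 / (g * P * G)
T_d = ln(2) * 8087 / 776.50866 = 7.2188 yr

7.2188


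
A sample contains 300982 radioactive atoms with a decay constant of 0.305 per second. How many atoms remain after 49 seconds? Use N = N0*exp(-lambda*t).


N = N0 * exp(-lambda * t)
N = 300982 * exp(-0.305 * 49)
N = 0.097277

0.097277


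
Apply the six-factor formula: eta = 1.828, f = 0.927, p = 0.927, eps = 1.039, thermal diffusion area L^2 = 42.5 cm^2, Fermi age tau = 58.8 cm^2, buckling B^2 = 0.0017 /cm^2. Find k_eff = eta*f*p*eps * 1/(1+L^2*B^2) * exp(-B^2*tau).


k_inf = eta*f*p*eps = 1.828*0.927*0.927*1.039 = 1.632117
P_TNL = 1/(1 + L^2*B^2) = 1/(1 + 42.5*0.0017) = 0.9326183
P_FNL = exp(-B^2*tau) = exp(-0.0017*58.8) = 0.9048736
k_eff = k_inf * P_TNL * P_FNL = 1.632117 * 0.9326183 * 0.9048736
k_eff = 1.3773

1.3773


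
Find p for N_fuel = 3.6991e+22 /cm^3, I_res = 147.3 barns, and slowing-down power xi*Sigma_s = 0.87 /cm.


p = exp(-N * I * 1e-24 / (xi*Sigma_s))
p = exp(-3.6991e+22 * 147.3 * 1e-24 / 0.87)
p = 0.0019056

0.0019056


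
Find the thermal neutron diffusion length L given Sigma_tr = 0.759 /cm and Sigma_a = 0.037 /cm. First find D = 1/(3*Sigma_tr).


D = 1 / (3 * Sigma_tr) = 1 / (3 * 0.759) = 0.4391744 cm
L = sqrt(D / Sigma_a)
L = sqrt(0.4391744 / 0.037)
L = 3.4452 cm

3.4452


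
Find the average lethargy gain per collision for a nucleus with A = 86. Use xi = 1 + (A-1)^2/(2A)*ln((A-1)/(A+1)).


xi = 1 + (A-1)^2/(2A) * ln((A-1)/(A+1))
xi = 1 + (86-1)^2/(2*86) * ln((86-1)/(86 +1))
xi = 0.023077

0.023077


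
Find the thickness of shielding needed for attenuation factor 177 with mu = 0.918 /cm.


x = ln(factor) / mu
x = ln(177) / 0.918
x = 5.6385 cm

5.6385


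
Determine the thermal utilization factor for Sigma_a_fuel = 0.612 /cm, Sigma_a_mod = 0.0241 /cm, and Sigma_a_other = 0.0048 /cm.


f = Sigma_a_fuel / (Sigma_a_fuel + Sigma_a_mod + Sigma_a_other)
f = 0.612 / (0.612 + 0.0241 + 0.0048)
f = 0.95491

0.95491


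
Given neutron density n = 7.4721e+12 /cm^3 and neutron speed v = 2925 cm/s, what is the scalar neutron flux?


phi = n * v
phi = 7.4721e+12 * 2925
phi = 2.1856e+16 /cm^2/s

2.1856e+16


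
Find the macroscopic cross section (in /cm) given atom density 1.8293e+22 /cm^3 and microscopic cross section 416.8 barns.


Sigma = N * sigma_barns * 1e-24
Sigma = 1.8293e+22 * 416.8 * 1e-24
Sigma = 7.6245 /cm

7.6245


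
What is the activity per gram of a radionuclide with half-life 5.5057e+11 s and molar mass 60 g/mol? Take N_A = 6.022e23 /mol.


lambda = ln(2) / t_half = ln(2) / 5.5057e+11 = 1.258963e-12 /s
SA = lambda * N_A / M
SA = 1.258963e-12 * 6.022e23 / 60
SA = 1.2636e+10 Bq/g

1.2636e+10


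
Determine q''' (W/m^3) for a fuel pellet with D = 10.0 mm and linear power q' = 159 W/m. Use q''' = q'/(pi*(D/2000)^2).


r = D / 2 / 1000 = 10.0 / 2 / 1000 = 0.005 m
q''' = q' / (pi * r^2)
q''' = 159 / (pi * 0.005^2)
q''' = 2.0245e+06 W/m^3

2.0245e+06


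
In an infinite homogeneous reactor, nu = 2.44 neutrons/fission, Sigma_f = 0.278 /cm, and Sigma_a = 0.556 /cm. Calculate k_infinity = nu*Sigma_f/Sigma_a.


k_inf = nu * Sigma_f / Sigma_a
k_inf = 2.44 * 0.278 / 0.556
k_inf = 1.2200

1.2200


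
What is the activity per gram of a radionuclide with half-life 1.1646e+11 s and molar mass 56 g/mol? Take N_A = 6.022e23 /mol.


lambda = ln(2) / t_half = ln(2) / 1.1646e+11 = 5.951805e-12 /s
SA = lambda * N_A / M
SA = 5.951805e-12 * 6.022e23 / 56
SA = 6.4003e+10 Bq/g

6.4003e+10


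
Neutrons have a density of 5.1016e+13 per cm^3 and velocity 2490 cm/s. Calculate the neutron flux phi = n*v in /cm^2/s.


phi = n * v
phi = 5.1016e+13 * 2490
phi = 1.2703e+17 /cm^2/s

1.2703e+17


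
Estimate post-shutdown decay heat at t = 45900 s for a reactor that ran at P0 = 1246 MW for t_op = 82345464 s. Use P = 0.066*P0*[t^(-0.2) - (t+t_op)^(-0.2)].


P/P0 = 0.066 * [t^(-0.2) - (t + t_op)^(-0.2)]
P/P0 = 0.066 * [45900^(-0.2) - (45900 + 82345464)^(-0.2)]
P/P0 = 0.066 * [0.1168524 - 0.02611101] = 0.005988932
P = 1246 * 0.005988932 = 7.4622 MW

7.4622


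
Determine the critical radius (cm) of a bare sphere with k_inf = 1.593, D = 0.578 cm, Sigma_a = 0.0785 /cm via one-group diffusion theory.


L^2 = D / Sigma_a = 0.578 / 0.0785 = 7.363057 cm^2
B_m^2 = (k_inf - 1) / L^2 = (1.593 - 1) / 7.363057 = 0.08053720 /cm^2
For a bare sphere: B_g = pi/R, so R_c = pi / sqrt(B_m^2)
R_c = pi / sqrt(0.08053720) = 11.070 cm

11.070


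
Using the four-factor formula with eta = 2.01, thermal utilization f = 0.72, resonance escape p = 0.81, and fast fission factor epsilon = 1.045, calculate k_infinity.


k_inf = eta * f * p * epsilon
k_inf = 2.01 * 0.72 * 0.81 * 1.045
k_inf = 1.2250

1.2250


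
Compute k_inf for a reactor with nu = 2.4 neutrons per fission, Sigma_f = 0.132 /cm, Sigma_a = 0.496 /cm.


k_inf = nu * Sigma_f / Sigma_a
k_inf = 2.4 * 0.132 / 0.496
k_inf = 0.63871

0.63871


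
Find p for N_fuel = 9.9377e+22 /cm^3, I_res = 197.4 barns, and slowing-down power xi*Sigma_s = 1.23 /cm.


p = exp(-N * I * 1e-24 / (xi*Sigma_s))
p = exp(-9.9377e+22 * 197.4 * 1e-24 / 1.23)
p = 1.1845e-07

1.1845e-07


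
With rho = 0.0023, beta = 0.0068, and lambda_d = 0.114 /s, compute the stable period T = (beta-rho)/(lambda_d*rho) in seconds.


T = (beta - rho) / (lambda_d * rho)
T = (0.0068 - 0.0023) / (0.114 * 0.0023)
T = 17.162 s

17.162


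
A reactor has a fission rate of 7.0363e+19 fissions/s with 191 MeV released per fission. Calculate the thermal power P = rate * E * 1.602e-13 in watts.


P = fission_rate * E_MeV * 1.602e-13
P = 7.0363e+19 * 191 * 1.602e-13
P = 2.1530e+09 W

2.1530e+09


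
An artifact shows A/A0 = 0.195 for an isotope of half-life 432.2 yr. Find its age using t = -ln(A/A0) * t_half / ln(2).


lambda = ln(2) / t_half = ln(2) / 432.2 = 0.001603765 /yr
t = -ln(A/A0) / lambda
t = -ln(0.195) / 0.001603765
t = 1019.3 yr

1019.3


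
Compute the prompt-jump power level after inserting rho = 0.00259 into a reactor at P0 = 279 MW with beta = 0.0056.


P1/P0 = beta / (beta - rho)
P1/P0 = 0.0056 / (0.0056 - 0.00259) = 1.860465
P1 = 279 * 1.860465 = 519.07 MW

519.07


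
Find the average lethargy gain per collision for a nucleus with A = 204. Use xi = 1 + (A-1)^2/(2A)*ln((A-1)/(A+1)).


xi = 1 + (A-1)^2/(2A) * ln((A-1)/(A+1))
xi = 1 + (204-1)^2/(2*204) * ln((204-1)/(204 +1))
xi = 0.0097720

0.0097720


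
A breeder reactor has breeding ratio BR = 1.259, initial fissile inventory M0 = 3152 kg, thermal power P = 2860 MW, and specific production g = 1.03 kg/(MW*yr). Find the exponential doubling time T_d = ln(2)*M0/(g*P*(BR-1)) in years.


Breeding gain G = BR - 1 = 1.259 - 1 = 0.259
Fissile production rate = g * P * G = 1.03 * 2860 * 0.259 = 762.9622 kg/yr
T_d = ln(2) * M0 / (g * P * G)
T_d = ln(2) * 3152 / 762.9622 = 2.8636 yr

2.8636


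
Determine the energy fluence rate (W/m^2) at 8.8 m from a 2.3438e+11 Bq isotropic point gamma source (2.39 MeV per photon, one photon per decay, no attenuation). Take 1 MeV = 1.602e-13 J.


psi = A * E * 1.602e-13 / (4*pi*r^2)
psi = 2.3438e+11 * 2.39 * 1.602e-13 / (4*pi*8.8^2)
psi = 9.2216e-05 W/m^2

9.2216e-05


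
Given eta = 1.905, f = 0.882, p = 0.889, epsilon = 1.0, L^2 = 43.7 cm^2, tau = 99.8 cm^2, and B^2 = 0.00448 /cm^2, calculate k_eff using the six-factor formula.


k_inf = eta*f*p*eps = 1.905*0.882*0.889*1.0 = 1.493707
P_TNL = 1/(1 + L^2*B^2) = 1/(1 + 43.7*0.00448) = 0.8362770
P_FNL = exp(-B^2*tau) = exp(-0.00448*99.8) = 0.6394774
k_eff = k_inf * P_TNL * P_FNL = 1.493707 * 0.8362770 * 0.6394774
k_eff = 0.79880

0.79880


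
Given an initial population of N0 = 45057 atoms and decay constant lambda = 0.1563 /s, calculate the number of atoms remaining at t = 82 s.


N = N0 * exp(-lambda * t)
N = 45057 * exp(-0.1563 * 82)
N = 0.12234

0.12234


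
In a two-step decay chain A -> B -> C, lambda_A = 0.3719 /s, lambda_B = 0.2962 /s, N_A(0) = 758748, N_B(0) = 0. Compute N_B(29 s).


N_B(t) = lambda_A * N_A0 / (lambda_B - lambda_A) * [exp(-lambda_A*t) - exp(-lambda_B*t)]
exp(-0.3719*29) = 2.070573e-05; exp(-0.2962*29) = 1.859933e-04
N_B = 0.3719 * 758748 / (0.2962 - 0.3719) * (2.070573e-05 - 1.859933e-04)
N_B = 616.12

616.12


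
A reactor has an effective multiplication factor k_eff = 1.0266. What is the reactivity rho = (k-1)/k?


rho = (k_eff - 1) / k_eff
rho = (1.0266 - 1) / 1.0266
rho = 0.025911

0.025911


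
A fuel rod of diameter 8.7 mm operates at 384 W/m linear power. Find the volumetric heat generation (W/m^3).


r = D / 2 / 1000 = 8.7 / 2 / 1000 = 0.00435 m
q''' = q' / (pi * r^2)
q''' = 384 / (pi * 0.00435^2)
q''' = 6.4596e+06 W/m^3

6.4596e+06


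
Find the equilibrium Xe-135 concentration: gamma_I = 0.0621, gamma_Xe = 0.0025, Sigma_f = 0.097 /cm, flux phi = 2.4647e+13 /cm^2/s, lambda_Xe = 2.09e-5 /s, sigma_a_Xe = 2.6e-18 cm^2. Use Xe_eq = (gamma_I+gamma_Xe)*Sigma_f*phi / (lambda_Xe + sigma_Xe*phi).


Xe_eq = (gamma_I + gamma_Xe) * Sigma_f * phi / (lambda_Xe + sigma_Xe * phi)
Numerator = (0.0621 + 0.0025) * 0.097 * 2.4647e+13 = 1.544430e+11
Denominator = 2.09e-5 + 2.6e-18 * 2.4647e+13 = 8.498220e-05
Xe_eq = 1.544430e+11 / 8.498220e-05 = 1.8174e+15 /cm^3

1.8174e+15


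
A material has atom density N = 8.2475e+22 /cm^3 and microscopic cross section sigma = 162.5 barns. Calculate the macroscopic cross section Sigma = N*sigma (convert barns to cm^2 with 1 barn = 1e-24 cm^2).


Sigma = N * sigma_barns * 1e-24
Sigma = 8.2475e+22 * 162.5 * 1e-24
Sigma = 13.402 /cm

13.402


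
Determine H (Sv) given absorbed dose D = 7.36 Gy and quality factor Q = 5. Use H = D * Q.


H = D * Q
H = 7.36 * 5
H = 36.800 Sv

36.800


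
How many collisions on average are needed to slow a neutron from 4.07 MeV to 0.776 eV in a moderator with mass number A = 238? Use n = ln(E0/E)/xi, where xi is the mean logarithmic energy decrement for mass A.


xi = 1 + (A-1)^2/(2A)*ln((A-1)/(A+1)) = 0.008379872 (for A = 238)
n = ln(E0/E) / xi
n = ln(4.07e6 / 0.776) / 0.008379872
n = ln(5.244845e+06) / 0.008379872 = 1846.4

1846.4


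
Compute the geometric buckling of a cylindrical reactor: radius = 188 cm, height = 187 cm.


B^2 = (2.405/R)^2 + (pi/H)^2
B^2 = (2.405/188)^2 + (pi/187)^2
B^2 = 4.4589e-04 /cm^2

4.4589e-04


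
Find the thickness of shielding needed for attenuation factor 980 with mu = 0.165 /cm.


x = ln(factor) / mu
x = ln(980) / 0.165
x = 41.743 cm

41.743


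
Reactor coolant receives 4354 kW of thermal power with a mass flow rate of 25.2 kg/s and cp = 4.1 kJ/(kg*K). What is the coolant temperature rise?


dT = Q / (m_dot * cp)
dT = 4354 / (25.2 * 4.1)
dT = 42.141 C

42.141


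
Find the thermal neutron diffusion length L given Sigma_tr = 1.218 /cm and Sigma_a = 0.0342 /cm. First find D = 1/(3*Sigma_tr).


D = 1 / (3 * Sigma_tr) = 1 / (3 * 1.218) = 0.2736727 cm
L = sqrt(D / Sigma_a)
L = sqrt(0.2736727 / 0.0342)
L = 2.8288 cm

2.8288


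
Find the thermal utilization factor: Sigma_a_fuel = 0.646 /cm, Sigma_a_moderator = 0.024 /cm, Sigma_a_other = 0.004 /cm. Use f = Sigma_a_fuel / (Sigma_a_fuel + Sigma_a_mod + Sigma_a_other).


f = Sigma_a_fuel / (Sigma_a_fuel + Sigma_a_mod + Sigma_a_other)
f = 0.646 / (0.646 + 0.024 + 0.004)
f = 0.95846

0.95846


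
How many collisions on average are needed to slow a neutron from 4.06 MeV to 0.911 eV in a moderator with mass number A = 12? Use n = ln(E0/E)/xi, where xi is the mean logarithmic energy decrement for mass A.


xi = 1 + (A-1)^2/(2A)*ln((A-1)/(A+1)) = 0.1577690 (for A = 12)
n = ln(E0/E) / xi
n = ln(4.06e6 / 0.911) / 0.1577690
n = ln(4.456641e+06) / 0.1577690 = 97.040

97.040


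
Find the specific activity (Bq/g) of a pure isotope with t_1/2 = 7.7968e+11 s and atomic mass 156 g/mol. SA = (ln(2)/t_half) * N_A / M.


lambda = ln(2) / t_half = ln(2) / 7.7968e+11 = 8.890150e-13 /s
SA = lambda * N_A / M
SA = 8.890150e-13 * 6.022e23 / 156
SA = 3.4318e+09 Bq/g

3.4318e+09


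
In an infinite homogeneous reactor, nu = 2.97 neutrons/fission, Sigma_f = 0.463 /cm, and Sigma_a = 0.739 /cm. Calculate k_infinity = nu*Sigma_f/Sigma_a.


k_inf = nu * Sigma_f / Sigma_a
k_inf = 2.97 * 0.463 / 0.739
k_inf = 1.8608

1.8608


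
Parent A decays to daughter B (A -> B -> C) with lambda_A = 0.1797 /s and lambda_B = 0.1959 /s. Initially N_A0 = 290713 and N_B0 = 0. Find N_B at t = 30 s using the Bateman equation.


N_B(t) = lambda_A * N_A0 / (lambda_B - lambda_A) * [exp(-lambda_A*t) - exp(-lambda_B*t)]
exp(-0.1797*30) = 0.004557414; exp(-0.1959*30) = 0.002803182
N_B = 0.1797 * 290713 / (0.1959 - 0.1797) * (0.004557414 - 0.002803182)
N_B = 5657.0

5657.0


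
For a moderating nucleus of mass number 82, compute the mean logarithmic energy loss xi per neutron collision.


xi = 1 + (A-1)^2/(2A) * ln((A-1)/(A+1))
xi = 1 + (82-1)^2/(2*82) * ln((82-1)/(82 +1))
xi = 0.024193

0.024193


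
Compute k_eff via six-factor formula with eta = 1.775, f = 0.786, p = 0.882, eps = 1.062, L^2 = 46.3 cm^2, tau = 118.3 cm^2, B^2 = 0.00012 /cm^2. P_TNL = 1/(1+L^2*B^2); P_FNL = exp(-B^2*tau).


k_inf = eta*f*p*eps = 1.775*0.786*0.882*1.062 = 1.306815
P_TNL = 1/(1 + L^2*B^2) = 1/(1 + 46.3*0.00012) = 0.9944747
P_FNL = exp(-B^2*tau) = exp(-0.00012*118.3) = 0.9859043
k_eff = k_inf * P_TNL * P_FNL = 1.306815 * 0.9944747 * 0.9859043
k_eff = 1.2813

1.2813


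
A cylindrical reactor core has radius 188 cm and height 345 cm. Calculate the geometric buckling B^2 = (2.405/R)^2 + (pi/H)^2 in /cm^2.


B^2 = (2.405/R)^2 + (pi/H)^2
B^2 = (2.405/188)^2 + (pi/345)^2
B^2 = 2.4657e-04 /cm^2

2.4657e-04


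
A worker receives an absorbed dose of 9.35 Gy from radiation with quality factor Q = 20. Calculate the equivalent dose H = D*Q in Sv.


H = D * Q
H = 9.35 * 20
H = 187.00 Sv

187.00


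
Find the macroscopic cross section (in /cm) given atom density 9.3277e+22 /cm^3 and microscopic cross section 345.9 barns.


Sigma = N * sigma_barns * 1e-24
Sigma = 9.3277e+22 * 345.9 * 1e-24
Sigma = 32.265 /cm

32.265


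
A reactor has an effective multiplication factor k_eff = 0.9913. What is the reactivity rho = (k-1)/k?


rho = (k_eff - 1) / k_eff
rho = (0.9913 - 1) / 0.9913
rho = -0.0087764

-0.0087764


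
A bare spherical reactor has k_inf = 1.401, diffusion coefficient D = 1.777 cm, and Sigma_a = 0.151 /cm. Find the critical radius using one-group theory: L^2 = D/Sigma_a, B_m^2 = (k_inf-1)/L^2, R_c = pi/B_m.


L^2 = D / Sigma_a = 1.777 / 0.151 = 11.76821 cm^2
B_m^2 = (k_inf - 1) / L^2 = (1.401 - 1) / 11.76821 = 0.03407485 /cm^2
For a bare sphere: B_g = pi/R, so R_c = pi / sqrt(B_m^2)
R_c = pi / sqrt(0.03407485) = 17.019 cm

17.019


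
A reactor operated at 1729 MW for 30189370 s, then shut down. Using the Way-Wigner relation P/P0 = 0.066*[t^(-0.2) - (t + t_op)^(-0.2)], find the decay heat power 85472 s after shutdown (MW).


P/P0 = 0.066 * [t^(-0.2) - (t + t_op)^(-0.2)]
P/P0 = 0.066 * [85472^(-0.2) - (85472 + 30189370)^(-0.2)]
P/P0 = 0.066 * [0.1031894 - 0.03189948] = 0.004705135
P = 1729 * 0.004705135 = 8.1352 MW

8.1352


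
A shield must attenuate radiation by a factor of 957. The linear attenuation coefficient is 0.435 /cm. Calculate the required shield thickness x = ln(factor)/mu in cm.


x = ln(factor) / mu
x = ln(957) / 0.435
x = 15.779 cm

15.779


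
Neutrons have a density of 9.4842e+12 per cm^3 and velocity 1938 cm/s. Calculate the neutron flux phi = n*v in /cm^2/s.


phi = n * v
phi = 9.4842e+12 * 1938
phi = 1.8380e+16 /cm^2/s

1.8380e+16


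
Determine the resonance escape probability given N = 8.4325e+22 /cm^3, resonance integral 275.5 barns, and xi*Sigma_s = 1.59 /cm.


p = exp(-N * I * 1e-24 / (xi*Sigma_s))
p = exp(-8.4325e+22 * 275.5 * 1e-24 / 1.59)
p = 4.5135e-07

4.5135e-07


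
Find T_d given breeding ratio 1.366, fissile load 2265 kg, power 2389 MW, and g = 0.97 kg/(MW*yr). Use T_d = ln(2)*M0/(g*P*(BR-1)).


Breeding gain G = BR - 1 = 1.366 - 1 = 0.366
Fissile production rate = g * P * G = 0.97 * 2389 * 0.366 = 848.14278 kg/yr
T_d = ln(2) * M0 / (g * P * G)
T_d = ln(2) * 2265 / 848.14278 = 1.8511 yr

1.8511


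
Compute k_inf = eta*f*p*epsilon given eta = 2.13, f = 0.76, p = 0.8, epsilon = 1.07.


k_inf = eta * f * p * epsilon
k_inf = 2.13 * 0.76 * 0.8 * 1.07
k_inf = 1.3857

1.3857


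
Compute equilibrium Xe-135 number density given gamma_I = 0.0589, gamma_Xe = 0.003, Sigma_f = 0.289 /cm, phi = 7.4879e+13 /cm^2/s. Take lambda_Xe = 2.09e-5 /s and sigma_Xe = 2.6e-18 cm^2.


Xe_eq = (gamma_I + gamma_Xe) * Sigma_f * phi / (lambda_Xe + sigma_Xe * phi)
Numerator = (0.0589 + 0.003) * 0.289 * 7.4879e+13 = 1.339518e+12
Denominator = 2.09e-5 + 2.6e-18 * 7.4879e+13 = 2.155854e-04
Xe_eq = 1.339518e+12 / 2.155854e-04 = 6.2134e+15 /cm^3

6.2134e+15


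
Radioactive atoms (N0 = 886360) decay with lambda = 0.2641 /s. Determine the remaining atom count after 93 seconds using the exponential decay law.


N = N0 * exp(-lambda * t)
N = 886360 * exp(-0.2641 * 93)
N = 1.9089e-05

1.9089e-05


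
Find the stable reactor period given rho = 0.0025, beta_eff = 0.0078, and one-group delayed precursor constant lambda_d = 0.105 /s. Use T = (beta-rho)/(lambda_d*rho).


T = (beta - rho) / (lambda_d * rho)
T = (0.0078 - 0.0025) / (0.105 * 0.0025)
T = 20.190 s

20.190


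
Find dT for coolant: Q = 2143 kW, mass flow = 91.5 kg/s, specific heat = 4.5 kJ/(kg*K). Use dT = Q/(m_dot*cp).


dT = Q / (m_dot * cp)
dT = 2143 / (91.5 * 4.5)
dT = 5.2046 C

5.2046


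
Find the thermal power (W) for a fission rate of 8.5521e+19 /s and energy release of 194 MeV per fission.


P = fission_rate * E_MeV * 1.602e-13
P = 8.5521e+19 * 194 * 1.602e-13
P = 2.6579e+09 W

2.6579e+09


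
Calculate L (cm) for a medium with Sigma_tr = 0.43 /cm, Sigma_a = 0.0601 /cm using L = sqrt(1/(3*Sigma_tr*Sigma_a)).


D = 1 / (3 * Sigma_tr) = 1 / (3 * 0.43) = 0.7751938 cm
L = sqrt(D / Sigma_a)
L = sqrt(0.7751938 / 0.0601)
L = 3.5914 cm

3.5914


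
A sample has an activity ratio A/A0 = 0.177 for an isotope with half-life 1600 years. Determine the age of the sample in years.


lambda = ln(2) / t_half = ln(2) / 1600 = 4.332170e-04 /yr
t = -ln(A/A0) / lambda
t = -ln(0.177) / 4.332170e-04
t = 3997.1 yr

3997.1


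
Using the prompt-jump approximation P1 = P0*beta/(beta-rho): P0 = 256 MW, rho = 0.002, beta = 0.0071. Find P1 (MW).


P1/P0 = beta / (beta - rho)
P1/P0 = 0.0071 / (0.0071 - 0.002) = 1.392157
P1 = 256 * 1.392157 = 356.39 MW

356.39


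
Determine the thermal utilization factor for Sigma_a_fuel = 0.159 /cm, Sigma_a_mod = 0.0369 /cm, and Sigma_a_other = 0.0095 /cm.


f = Sigma_a_fuel / (Sigma_a_fuel + Sigma_a_mod + Sigma_a_other)
f = 0.159 / (0.159 + 0.0369 + 0.0095)
f = 0.77410

0.77410


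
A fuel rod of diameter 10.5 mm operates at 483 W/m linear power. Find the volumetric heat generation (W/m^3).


r = D / 2 / 1000 = 10.5 / 2 / 1000 = 0.00525 m
q''' = q' / (pi * r^2)
q''' = 483 / (pi * 0.00525^2)
q''' = 5.5780e+06 W/m^3

5.5780e+06


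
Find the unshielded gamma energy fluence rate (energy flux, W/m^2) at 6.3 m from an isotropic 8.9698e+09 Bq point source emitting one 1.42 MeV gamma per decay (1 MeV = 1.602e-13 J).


psi = A * E * 1.602e-13 / (4*pi*r^2)
psi = 8.9698e+09 * 1.42 * 1.602e-13 / (4*pi*6.3^2)
psi = 4.0911e-06 W/m^2

4.0911e-06


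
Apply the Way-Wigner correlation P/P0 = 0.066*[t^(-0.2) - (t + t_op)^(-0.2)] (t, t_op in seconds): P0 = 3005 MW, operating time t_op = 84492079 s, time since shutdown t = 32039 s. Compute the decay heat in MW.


P/P0 = 0.066 * [t^(-0.2) - (t + t_op)^(-0.2)]
P/P0 = 0.066 * [32039^(-0.2) - (32039 + 84492079)^(-0.2)]
P/P0 = 0.066 * [0.1255637 - 0.02597789] = 0.006572663
P = 3005 * 0.006572663 = 19.751 MW

19.751


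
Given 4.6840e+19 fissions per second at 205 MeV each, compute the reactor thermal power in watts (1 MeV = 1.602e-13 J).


P = fission_rate * E_MeV * 1.602e-13
P = 4.6840e+19 * 205 * 1.602e-13
P = 1.5383e+09 W

1.5383e+09


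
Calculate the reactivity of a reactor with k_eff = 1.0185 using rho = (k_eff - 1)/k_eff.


rho = (k_eff - 1) / k_eff
rho = (1.0185 - 1) / 1.0185
rho = 0.018164

0.018164


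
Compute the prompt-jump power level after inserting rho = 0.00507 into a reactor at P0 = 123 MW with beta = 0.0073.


P1/P0 = beta / (beta - rho)
P1/P0 = 0.0073 / (0.0073 - 0.00507) = 3.273543
P1 = 123 * 3.273543 = 402.65 MW

402.65


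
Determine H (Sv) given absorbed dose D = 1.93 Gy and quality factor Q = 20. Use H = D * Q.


H = D * Q
H = 1.93 * 20
H = 38.600 Sv

38.600


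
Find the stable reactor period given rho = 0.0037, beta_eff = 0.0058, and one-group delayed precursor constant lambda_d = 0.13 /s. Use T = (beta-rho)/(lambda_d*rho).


T = (beta - rho) / (lambda_d * rho)
T = (0.0058 - 0.0037) / (0.13 * 0.0037)
T = 4.3659 s

4.3659


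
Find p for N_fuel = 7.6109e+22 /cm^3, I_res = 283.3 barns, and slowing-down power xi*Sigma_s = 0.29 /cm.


p = exp(-N * I * 1e-24 / (xi*Sigma_s))
p = exp(-7.6109e+22 * 283.3 * 1e-24 / 0.29)
p = 5.1279e-33

5.1279e-33


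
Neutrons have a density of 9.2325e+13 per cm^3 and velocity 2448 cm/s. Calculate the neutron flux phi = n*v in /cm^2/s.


phi = n * v
phi = 9.2325e+13 * 2448
phi = 2.2601e+17 /cm^2/s

2.2601e+17


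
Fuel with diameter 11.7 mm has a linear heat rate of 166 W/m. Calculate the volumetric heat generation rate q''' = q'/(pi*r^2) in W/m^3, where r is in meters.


r = D / 2 / 1000 = 11.7 / 2 / 1000 = 0.00585 m
q''' = q' / (pi * r^2)
q''' = 166 / (pi * 0.00585^2)
q''' = 1.5440e+06 W/m^3

1.5440e+06


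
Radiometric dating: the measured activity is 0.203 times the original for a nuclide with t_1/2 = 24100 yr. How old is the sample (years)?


lambda = ln(2) / t_half = ln(2) / 24100 = 2.876129e-05 /yr
t = -ln(A/A0) / lambda
t = -ln(0.203) / 2.876129e-05
t = 55441 yr

55441


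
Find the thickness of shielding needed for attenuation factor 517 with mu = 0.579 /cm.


x = ln(factor) / mu
x = ln(517) / 0.579
x = 10.791 cm

10.791


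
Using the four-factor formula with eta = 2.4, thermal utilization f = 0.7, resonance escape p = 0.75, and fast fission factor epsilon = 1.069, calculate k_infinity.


k_inf = eta * f * p * epsilon
k_inf = 2.4 * 0.7 * 0.75 * 1.069
k_inf = 1.3469

1.3469


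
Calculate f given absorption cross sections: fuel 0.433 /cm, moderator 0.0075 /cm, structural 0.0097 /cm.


f = Sigma_a_fuel / (Sigma_a_fuel + Sigma_a_mod + Sigma_a_other)
f = 0.433 / (0.433 + 0.0075 + 0.0097)
f = 0.96179

0.96179


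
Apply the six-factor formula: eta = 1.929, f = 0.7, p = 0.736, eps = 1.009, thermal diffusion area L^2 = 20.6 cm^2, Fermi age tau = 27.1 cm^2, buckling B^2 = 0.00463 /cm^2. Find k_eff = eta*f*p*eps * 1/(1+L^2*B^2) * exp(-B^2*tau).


k_inf = eta*f*p*eps = 1.929*0.7*0.736*1.009 = 1.002765
P_TNL = 1/(1 + L^2*B^2) = 1/(1 + 20.6*0.00463) = 0.9129269
P_FNL = exp(-B^2*tau) = exp(-0.00463*27.1) = 0.8820796
k_eff = k_inf * P_TNL * P_FNL = 1.002765 * 0.9129269 * 0.8820796
k_eff = 0.80750

0.80750


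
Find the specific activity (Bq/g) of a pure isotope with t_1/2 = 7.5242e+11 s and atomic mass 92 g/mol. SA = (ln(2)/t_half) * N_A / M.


lambda = ln(2) / t_half = ln(2) / 7.5242e+11 = 9.212238e-13 /s
SA = lambda * N_A / M
SA = 9.212238e-13 * 6.022e23 / 92
SA = 6.0300e+09 Bq/g

6.0300e+09


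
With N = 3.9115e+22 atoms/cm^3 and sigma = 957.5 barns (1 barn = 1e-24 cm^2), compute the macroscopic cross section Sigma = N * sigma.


Sigma = N * sigma_barns * 1e-24
Sigma = 3.9115e+22 * 957.5 * 1e-24
Sigma = 37.453 /cm

37.453


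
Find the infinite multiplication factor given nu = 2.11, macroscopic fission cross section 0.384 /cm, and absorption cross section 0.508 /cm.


k_inf = nu * Sigma_f / Sigma_a
k_inf = 2.11 * 0.384 / 0.508
k_inf = 1.5950

1.5950


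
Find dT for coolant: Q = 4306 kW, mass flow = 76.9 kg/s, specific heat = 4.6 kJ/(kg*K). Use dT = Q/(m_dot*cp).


dT = Q / (m_dot * cp)
dT = 4306 / (76.9 * 4.6)
dT = 12.173 C

12.173


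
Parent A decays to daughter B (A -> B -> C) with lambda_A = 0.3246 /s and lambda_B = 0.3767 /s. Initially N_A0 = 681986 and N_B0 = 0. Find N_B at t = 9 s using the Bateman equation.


N_B(t) = lambda_A * N_A0 / (lambda_B - lambda_A) * [exp(-lambda_A*t) - exp(-lambda_B*t)]
exp(-0.3246*9) = 0.05385823; exp(-0.3767*9) = 0.03369857
N_B = 0.3246 * 681986 / (0.3767 - 0.3246) * (0.05385823 - 0.03369857)
N_B = 85658

85658


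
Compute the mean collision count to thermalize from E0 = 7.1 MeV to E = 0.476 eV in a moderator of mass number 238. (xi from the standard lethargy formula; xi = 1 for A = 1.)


xi = 1 + (A-1)^2/(2A)*ln((A-1)/(A+1)) = 0.008379872 (for A = 238)
n = ln(E0/E) / xi
n = ln(7.1e6 / 0.476) / 0.008379872
n = ln(1.491597e+07) / 0.008379872 = 1971.1

1971.1


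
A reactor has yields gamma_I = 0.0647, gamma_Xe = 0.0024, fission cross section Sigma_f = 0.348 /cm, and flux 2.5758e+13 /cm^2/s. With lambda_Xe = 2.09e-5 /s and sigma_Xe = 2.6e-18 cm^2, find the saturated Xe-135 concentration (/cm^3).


Xe_eq = (gamma_I + gamma_Xe) * Sigma_f * phi / (lambda_Xe + sigma_Xe * phi)
Numerator = (0.0647 + 0.0024) * 0.348 * 2.5758e+13 = 6.014699e+11
Denominator = 2.09e-5 + 2.6e-18 * 2.5758e+13 = 8.787080e-05
Xe_eq = 6.014699e+11 / 8.787080e-05 = 6.8449e+15 /cm^3

6.8449e+15


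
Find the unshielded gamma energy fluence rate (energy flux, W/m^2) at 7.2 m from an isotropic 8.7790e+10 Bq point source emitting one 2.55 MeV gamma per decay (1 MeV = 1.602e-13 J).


psi = A * E * 1.602e-13 / (4*pi*r^2)
psi = 8.7790e+10 * 2.55 * 1.602e-13 / (4*pi*7.2^2)
psi = 5.5052e-05 W/m^2

5.5052e-05


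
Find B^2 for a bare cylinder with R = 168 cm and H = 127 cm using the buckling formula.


B^2 = (2.405/R)^2 + (pi/H)^2
B^2 = (2.405/168)^2 + (pi/127)^2
B^2 = 8.1685e-04 /cm^2

8.1685e-04


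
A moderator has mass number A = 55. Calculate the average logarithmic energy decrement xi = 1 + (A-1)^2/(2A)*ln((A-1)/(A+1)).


xi = 1 + (A-1)^2/(2A) * ln((A-1)/(A+1))
xi = 1 + (55-1)^2/(2*55) * ln((55-1)/(55 +1))
xi = 0.035927

0.035927


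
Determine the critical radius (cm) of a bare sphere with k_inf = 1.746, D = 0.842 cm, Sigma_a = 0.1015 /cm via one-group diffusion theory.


L^2 = D / Sigma_a = 0.842 / 0.1015 = 8.295567 cm^2
B_m^2 = (k_inf - 1) / L^2 = (1.746 - 1) / 8.295567 = 0.08992755 /cm^2
For a bare sphere: B_g = pi/R, so R_c = pi / sqrt(B_m^2)
R_c = pi / sqrt(0.08992755) = 10.476 cm

10.476


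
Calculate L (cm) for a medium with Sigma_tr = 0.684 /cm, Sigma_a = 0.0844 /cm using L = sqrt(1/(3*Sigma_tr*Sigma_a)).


D = 1 / (3 * Sigma_tr) = 1 / (3 * 0.684) = 0.4873294 cm
L = sqrt(D / Sigma_a)
L = sqrt(0.4873294 / 0.0844)
L = 2.4029 cm

2.4029


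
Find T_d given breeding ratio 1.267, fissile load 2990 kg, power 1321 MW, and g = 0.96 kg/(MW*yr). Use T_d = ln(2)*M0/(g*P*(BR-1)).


Breeding gain G = BR - 1 = 1.267 - 1 = 0.267
Fissile production rate = g * P * G = 0.96 * 1321 * 0.267 = 338.59872 kg/yr
T_d = ln(2) * M0 / (g * P * G)
T_d = ln(2) * 2990 / 338.59872 = 6.1208 yr

6.1208


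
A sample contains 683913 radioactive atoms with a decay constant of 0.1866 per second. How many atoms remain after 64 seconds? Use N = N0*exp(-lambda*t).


N = N0 * exp(-lambda * t)
N = 683913 * exp(-0.1866 * 64)
N = 4.4513

4.4513


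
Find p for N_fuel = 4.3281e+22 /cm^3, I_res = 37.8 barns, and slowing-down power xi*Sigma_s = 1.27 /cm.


p = exp(-N * I * 1e-24 / (xi*Sigma_s))
p = exp(-4.3281e+22 * 37.8 * 1e-24 / 1.27)
p = 0.27577

0.27577


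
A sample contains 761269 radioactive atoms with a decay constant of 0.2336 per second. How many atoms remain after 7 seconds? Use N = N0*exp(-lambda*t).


N = N0 * exp(-lambda * t)
N = 761269 * exp(-0.2336 * 7)
N = 148382

148382


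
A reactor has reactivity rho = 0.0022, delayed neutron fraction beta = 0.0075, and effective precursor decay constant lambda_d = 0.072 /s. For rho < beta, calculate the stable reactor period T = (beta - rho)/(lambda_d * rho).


T = (beta - rho) / (lambda_d * rho)
T = (0.0075 - 0.0022) / (0.072 * 0.0022)
T = 33.460 s

33.460


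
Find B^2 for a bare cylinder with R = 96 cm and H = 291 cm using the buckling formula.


B^2 = (2.405/R)^2 + (pi/H)^2
B^2 = (2.405/96)^2 + (pi/291)^2
B^2 = 7.4416e-04 /cm^2

7.4416e-04


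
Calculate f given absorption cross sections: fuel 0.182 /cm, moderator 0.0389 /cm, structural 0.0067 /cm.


f = Sigma_a_fuel / (Sigma_a_fuel + Sigma_a_mod + Sigma_a_other)
f = 0.182 / (0.182 + 0.0389 + 0.0067)
f = 0.79965

0.79965


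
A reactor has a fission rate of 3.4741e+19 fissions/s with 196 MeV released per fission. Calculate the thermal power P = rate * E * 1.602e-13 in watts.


P = fission_rate * E_MeV * 1.602e-13
P = 3.4741e+19 * 196 * 1.602e-13
P = 1.0908e+09 W

1.0908e+09


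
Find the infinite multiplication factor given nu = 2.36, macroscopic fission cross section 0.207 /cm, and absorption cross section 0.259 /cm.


k_inf = nu * Sigma_f / Sigma_a
k_inf = 2.36 * 0.207 / 0.259
k_inf = 1.8862

1.8862


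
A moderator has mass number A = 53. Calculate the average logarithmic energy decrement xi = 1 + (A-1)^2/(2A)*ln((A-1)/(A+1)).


xi = 1 + (A-1)^2/(2A) * ln((A-1)/(A+1))
xi = 1 + (53-1)^2/(2*53) * ln((53-1)/(53 +1))
xi = 0.037266

0.037266


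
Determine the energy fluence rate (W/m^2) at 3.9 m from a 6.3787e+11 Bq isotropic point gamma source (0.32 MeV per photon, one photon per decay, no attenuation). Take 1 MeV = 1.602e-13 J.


psi = A * E * 1.602e-13 / (4*pi*r^2)
psi = 6.3787e+11 * 0.32 * 1.602e-13 / (4*pi*3.9^2)
psi = 1.7108e-04 W/m^2

1.7108e-04


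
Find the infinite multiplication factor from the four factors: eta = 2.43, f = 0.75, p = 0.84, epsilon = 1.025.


k_inf = eta * f * p * epsilon
k_inf = 2.43 * 0.75 * 0.84 * 1.025
k_inf = 1.5692

1.5692


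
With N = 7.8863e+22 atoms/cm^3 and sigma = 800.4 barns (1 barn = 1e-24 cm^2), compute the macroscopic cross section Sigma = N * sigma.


Sigma = N * sigma_barns * 1e-24
Sigma = 7.8863e+22 * 800.4 * 1e-24
Sigma = 63.122 /cm

63.122


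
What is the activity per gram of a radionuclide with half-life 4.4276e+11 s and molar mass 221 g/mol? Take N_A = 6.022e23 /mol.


lambda = ln(2) / t_half = ln(2) / 4.4276e+11 = 1.565514e-12 /s
SA = lambda * N_A / M
SA = 1.565514e-12 * 6.022e23 / 221
SA = 4.2658e+09 Bq/g

4.2658e+09


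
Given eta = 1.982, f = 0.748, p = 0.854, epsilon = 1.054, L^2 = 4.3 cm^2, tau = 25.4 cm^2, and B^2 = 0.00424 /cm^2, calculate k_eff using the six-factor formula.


k_inf = eta*f*p*eps = 1.982*0.748*0.854*1.054 = 1.334454
P_TNL = 1/(1 + L^2*B^2) = 1/(1 + 4.3*0.00424) = 0.9820945
P_FNL = exp(-B^2*tau) = exp(-0.00424*25.4) = 0.8979005
k_eff = k_inf * P_TNL * P_FNL = 1.334454 * 0.9820945 * 0.8979005
k_eff = 1.1768

1.1768


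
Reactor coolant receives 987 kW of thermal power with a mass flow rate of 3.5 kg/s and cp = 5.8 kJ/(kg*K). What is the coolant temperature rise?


dT = Q / (m_dot * cp)
dT = 987 / (3.5 * 5.8)
dT = 48.621 C

48.621


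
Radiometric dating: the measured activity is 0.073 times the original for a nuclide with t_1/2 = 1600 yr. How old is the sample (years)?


lambda = ln(2) / t_half = ln(2) / 1600 = 4.332170e-04 /yr
t = -ln(A/A0) / lambda
t = -ln(0.073) / 4.332170e-04
t = 6041.5 yr

6041.5


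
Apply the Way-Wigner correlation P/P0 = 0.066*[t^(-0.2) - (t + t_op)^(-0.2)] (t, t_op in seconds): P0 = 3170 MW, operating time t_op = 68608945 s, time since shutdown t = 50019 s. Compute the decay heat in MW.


P/P0 = 0.066 * [t^(-0.2) - (t + t_op)^(-0.2)]
P/P0 = 0.066 * [50019^(-0.2) - (50019 + 68608945)^(-0.2)]
P/P0 = 0.066 * [0.1148611 - 0.02708074] = 0.005793504
P = 3170 * 0.005793504 = 18.365 MW

18.365


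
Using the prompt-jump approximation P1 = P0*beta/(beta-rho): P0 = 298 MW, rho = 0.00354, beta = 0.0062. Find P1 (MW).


P1/P0 = beta / (beta - rho)
P1/P0 = 0.0062 / (0.0062 - 0.00354) = 2.330827
P1 = 298 * 2.330827 = 694.59 MW

694.59


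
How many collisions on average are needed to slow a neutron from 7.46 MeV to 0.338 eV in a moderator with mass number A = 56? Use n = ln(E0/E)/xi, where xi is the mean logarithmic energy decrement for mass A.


xi = 1 + (A-1)^2/(2A)*ln((A-1)/(A+1)) = 0.03529286 (for A = 56)
n = ln(E0/E) / xi
n = ln(7.46e6 / 0.338) / 0.03529286
n = ln(2.207101e+07) / 0.03529286 = 479.13

479.13


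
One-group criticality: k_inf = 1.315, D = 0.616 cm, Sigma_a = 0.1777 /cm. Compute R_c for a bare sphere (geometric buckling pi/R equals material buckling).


L^2 = D / Sigma_a = 0.616 / 0.1777 = 3.466517 cm^2
B_m^2 = (k_inf - 1) / L^2 = (1.315 - 1) / 3.466517 = 0.09086931 /cm^2
For a bare sphere: B_g = pi/R, so R_c = pi / sqrt(B_m^2)
R_c = pi / sqrt(0.09086931) = 10.422 cm

10.422


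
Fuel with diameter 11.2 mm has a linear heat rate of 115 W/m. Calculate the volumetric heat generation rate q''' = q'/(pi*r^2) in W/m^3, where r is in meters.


r = D / 2 / 1000 = 11.2 / 2 / 1000 = 0.0056 m
q''' = q' / (pi * r^2)
q''' = 115 / (pi * 0.0056^2)
q''' = 1.1673e+06 W/m^3

1.1673e+06


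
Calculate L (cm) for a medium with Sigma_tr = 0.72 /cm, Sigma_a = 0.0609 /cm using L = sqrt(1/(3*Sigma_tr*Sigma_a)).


D = 1 / (3 * Sigma_tr) = 1 / (3 * 0.72) = 0.4629630 cm
L = sqrt(D / Sigma_a)
L = sqrt(0.4629630 / 0.0609)
L = 2.7572 cm

2.7572


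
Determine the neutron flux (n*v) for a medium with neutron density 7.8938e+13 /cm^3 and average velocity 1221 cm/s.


phi = n * v
phi = 7.8938e+13 * 1221
phi = 9.6383e+16 /cm^2/s

9.6383e+16


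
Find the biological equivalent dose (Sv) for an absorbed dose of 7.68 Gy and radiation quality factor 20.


H = D * Q
H = 7.68 * 20
H = 153.60 Sv

153.60


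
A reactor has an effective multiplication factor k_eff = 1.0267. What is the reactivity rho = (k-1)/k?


rho = (k_eff - 1) / k_eff
rho = (1.0267 - 1) / 1.0267
rho = 0.026006

0.026006


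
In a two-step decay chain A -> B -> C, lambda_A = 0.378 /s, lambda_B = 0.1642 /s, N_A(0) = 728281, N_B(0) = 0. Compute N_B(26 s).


N_B(t) = lambda_A * N_A0 / (lambda_B - lambda_A) * [exp(-lambda_A*t) - exp(-lambda_B*t)]
exp(-0.378*26) = 5.392049e-05; exp(-0.1642*26) = 0.01399297
N_B = 0.378 * 728281 / (0.1642 - 0.378) * (5.392049e-05 - 0.01399297)
N_B = 17948

17948


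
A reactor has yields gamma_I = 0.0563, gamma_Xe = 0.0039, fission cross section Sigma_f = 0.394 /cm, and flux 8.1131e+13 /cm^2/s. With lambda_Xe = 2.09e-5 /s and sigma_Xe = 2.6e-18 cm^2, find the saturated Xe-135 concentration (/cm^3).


Xe_eq = (gamma_I + gamma_Xe) * Sigma_f * phi / (lambda_Xe + sigma_Xe * phi)
Numerator = (0.0563 + 0.0039) * 0.394 * 8.1131e+13 = 1.924330e+12
Denominator = 2.09e-5 + 2.6e-18 * 8.1131e+13 = 2.318406e-04
Xe_eq = 1.924330e+12 / 2.318406e-04 = 8.3002e+15 /cm^3

8.3002e+15
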